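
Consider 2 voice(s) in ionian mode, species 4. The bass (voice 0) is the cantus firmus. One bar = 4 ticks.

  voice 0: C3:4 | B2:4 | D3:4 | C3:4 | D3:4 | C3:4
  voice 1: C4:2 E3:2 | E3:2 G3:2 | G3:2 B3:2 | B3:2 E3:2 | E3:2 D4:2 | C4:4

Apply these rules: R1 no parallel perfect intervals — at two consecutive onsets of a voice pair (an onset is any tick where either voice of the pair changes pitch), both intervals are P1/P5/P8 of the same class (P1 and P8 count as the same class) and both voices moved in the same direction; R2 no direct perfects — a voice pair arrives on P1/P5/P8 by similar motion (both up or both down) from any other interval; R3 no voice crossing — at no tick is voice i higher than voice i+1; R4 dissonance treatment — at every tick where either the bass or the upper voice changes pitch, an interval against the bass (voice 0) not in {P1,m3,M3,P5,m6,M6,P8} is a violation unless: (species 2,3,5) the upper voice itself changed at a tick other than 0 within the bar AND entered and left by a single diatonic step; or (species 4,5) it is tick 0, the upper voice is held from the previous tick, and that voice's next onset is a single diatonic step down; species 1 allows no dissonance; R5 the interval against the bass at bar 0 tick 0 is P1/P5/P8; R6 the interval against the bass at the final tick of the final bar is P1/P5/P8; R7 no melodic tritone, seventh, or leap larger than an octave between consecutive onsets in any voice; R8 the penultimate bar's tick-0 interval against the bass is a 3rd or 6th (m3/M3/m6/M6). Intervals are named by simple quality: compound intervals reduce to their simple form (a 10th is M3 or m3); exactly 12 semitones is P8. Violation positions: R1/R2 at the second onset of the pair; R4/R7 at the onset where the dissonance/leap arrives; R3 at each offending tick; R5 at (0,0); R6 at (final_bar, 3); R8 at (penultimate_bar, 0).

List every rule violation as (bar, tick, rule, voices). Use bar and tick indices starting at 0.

(1, 0, R4, (0, 1))
(2, 0, R4, (0, 1))
(3, 0, R4, (0, 1))
(4, 0, R4, (0, 1))
(4, 0, R8, (0, 1))
(4, 2, R7, (1,))
(5, 0, R1, (0, 1))

bar 0: v0=C3 v1=C4 downbeat P8
bar 1: v0=B2 v1=E3 downbeat P4
bar 2: v0=D3 v1=G3 downbeat P4
bar 3: v0=C3 v1=B3 downbeat M7
bar 4: v0=D3 v1=E3 downbeat M2
bar 5: v0=C3 v1=C4 downbeat P8
  -> R4 @ bar 1 tick 0 v(0, 1): B2/E3 P4 untreated
  -> R4 @ bar 2 tick 0 v(0, 1): D3/G3 P4 untreated
  -> R4 @ bar 3 tick 0 v(0, 1): C3/B3 M7 untreated
  -> R4 @ bar 4 tick 0 v(0, 1): D3/E3 M2 untreated
  -> R8 @ bar 4 tick 0 v(0, 1): penult M2 not 3rd/6th
  -> R7 @ bar 4 tick 2 v(1,): E3->D4 leap 10st
  -> R1 @ bar 5 tick 0 v(0, 1): D3/D4 P8 -> C3/C4 P8 similar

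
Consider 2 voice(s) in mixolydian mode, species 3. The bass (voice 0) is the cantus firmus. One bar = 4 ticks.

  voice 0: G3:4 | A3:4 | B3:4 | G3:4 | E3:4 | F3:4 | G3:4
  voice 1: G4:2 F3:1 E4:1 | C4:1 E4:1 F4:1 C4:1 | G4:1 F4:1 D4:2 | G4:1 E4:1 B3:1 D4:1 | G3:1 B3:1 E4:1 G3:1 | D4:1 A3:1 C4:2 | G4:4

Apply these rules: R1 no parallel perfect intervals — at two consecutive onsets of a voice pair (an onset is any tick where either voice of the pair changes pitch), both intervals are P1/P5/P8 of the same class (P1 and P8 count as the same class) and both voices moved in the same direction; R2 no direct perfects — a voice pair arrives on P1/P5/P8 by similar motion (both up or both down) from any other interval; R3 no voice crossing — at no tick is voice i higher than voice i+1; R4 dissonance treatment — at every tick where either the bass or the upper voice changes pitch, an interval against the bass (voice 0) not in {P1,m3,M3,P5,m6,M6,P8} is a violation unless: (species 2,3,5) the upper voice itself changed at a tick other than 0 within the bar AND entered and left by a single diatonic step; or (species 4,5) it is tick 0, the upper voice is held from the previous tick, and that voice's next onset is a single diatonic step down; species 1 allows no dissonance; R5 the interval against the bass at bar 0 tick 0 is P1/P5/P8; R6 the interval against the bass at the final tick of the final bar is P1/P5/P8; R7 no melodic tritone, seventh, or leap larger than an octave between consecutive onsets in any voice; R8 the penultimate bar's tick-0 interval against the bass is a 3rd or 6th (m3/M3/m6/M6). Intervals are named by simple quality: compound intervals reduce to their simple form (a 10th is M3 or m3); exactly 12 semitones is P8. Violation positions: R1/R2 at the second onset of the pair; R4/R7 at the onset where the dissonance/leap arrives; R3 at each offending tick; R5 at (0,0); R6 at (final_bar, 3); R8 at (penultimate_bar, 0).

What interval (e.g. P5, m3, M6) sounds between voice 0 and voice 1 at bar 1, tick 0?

m3

voice 0=A3 voice 1=C4 -> m3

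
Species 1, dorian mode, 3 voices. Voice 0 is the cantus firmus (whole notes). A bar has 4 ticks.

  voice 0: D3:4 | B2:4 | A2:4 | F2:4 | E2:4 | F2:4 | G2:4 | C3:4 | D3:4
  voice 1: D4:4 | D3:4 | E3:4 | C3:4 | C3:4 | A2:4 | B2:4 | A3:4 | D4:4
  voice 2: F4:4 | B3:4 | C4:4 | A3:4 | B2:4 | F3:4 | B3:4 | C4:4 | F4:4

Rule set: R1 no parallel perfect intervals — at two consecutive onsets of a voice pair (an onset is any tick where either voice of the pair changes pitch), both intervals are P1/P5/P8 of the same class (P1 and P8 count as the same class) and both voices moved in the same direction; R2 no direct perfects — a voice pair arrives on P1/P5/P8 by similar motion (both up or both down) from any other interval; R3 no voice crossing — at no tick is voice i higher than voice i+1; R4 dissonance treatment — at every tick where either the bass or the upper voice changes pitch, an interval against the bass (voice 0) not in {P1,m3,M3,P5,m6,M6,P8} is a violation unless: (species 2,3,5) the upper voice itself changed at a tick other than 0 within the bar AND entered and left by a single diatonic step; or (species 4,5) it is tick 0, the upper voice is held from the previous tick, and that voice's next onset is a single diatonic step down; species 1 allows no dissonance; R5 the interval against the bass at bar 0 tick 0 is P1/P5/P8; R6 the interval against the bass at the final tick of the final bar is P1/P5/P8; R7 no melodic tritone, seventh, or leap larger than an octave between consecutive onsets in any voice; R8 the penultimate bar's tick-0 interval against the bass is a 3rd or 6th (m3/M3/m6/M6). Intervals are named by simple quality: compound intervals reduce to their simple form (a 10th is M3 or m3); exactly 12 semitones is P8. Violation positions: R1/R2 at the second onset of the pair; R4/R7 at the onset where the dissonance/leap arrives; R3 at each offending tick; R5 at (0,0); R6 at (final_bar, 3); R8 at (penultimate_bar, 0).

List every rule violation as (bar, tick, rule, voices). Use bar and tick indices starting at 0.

bar 0: v0=D3 v1=D4 v2=F4 downbeat m3
bar 1: v0=B2 v1=D3 v2=B3 downbeat P8
bar 2: v0=A2 v1=E3 v2=C4 downbeat m3
bar 3: v0=F2 v1=C3 v2=A3 downbeat M3
bar 4: v0=E2 v1=C3 v2=B2 downbeat P5
bar 5: v0=F2 v1=A2 v2=F3 downbeat P8
bar 6: v0=G2 v1=B2 v2=B3 downbeat M3
bar 7: v0=C3 v1=A3 v2=C4 downbeat P8
bar 8: v0=D3 v1=D4 v2=F4 downbeat m3
  -> R5 @ bar 0 tick 0 v(0, 2): opens on m3
  -> R2 @ bar 1 tick 0 v(0, 2): D3/F4 m3 -> B2/B3 P8 similar
  -> R7 @ bar 1 tick 0 v(2,): F4->B3 leap 6st
  -> R1 @ bar 3 tick 0 v(0, 1): A2/E3 P5 -> F2/C3 P5 similar
  -> R2 @ bar 4 tick 0 v(0, 2): F2/A3 M3 -> E2/B2 P5 similar
  -> R3 @ bar 4 tick 0 v(1, 2): C3 above B2
  -> R7 @ bar 4 tick 0 v(2,): A3->B2 leap 10st
  -> R3 @ bar 4 tick 1 v(1, 2): C3 above B2
  -> R3 @ bar 4 tick 2 v(1, 2): C3 above B2
  -> R3 @ bar 4 tick 3 v(1, 2): C3 above B2
  -> R2 @ bar 5 tick 0 v(0, 2): E2/B2 P5 -> F2/F3 P8 similar
  -> R7 @ bar 5 tick 0 v(2,): B2->F3 leap 6st
  -> R2 @ bar 6 tick 0 v(1, 2): A2/F3 m6 -> B2/B3 P8 similar
  -> R7 @ bar 6 tick 0 v(2,): F3->B3 leap 6st
  -> R2 @ bar 7 tick 0 v(0, 2): G2/B3 M3 -> C3/C4 P8 similar
  -> R7 @ bar 7 tick 0 v(1,): B2->A3 leap 10st
  -> R8 @ bar 7 tick 0 v(0, 2): penult P8 not 3rd/6th
  -> R2 @ bar 8 tick 0 v(0, 1): C3/A3 M6 -> D3/D4 P8 similar
  -> R6 @ bar 8 tick 3 v(0, 2): closes on m3

(0, 0, R5, (0, 2))
(1, 0, R2, (0, 2))
(1, 0, R7, (2,))
(3, 0, R1, (0, 1))
(4, 0, R2, (0, 2))
(4, 0, R3, (1, 2))
(4, 0, R7, (2,))
(4, 1, R3, (1, 2))
(4, 2, R3, (1, 2))
(4, 3, R3, (1, 2))
(5, 0, R2, (0, 2))
(5, 0, R7, (2,))
(6, 0, R2, (1, 2))
(6, 0, R7, (2,))
(7, 0, R2, (0, 2))
(7, 0, R7, (1,))
(7, 0, R8, (0, 2))
(8, 0, R2, (0, 1))
(8, 3, R6, (0, 2))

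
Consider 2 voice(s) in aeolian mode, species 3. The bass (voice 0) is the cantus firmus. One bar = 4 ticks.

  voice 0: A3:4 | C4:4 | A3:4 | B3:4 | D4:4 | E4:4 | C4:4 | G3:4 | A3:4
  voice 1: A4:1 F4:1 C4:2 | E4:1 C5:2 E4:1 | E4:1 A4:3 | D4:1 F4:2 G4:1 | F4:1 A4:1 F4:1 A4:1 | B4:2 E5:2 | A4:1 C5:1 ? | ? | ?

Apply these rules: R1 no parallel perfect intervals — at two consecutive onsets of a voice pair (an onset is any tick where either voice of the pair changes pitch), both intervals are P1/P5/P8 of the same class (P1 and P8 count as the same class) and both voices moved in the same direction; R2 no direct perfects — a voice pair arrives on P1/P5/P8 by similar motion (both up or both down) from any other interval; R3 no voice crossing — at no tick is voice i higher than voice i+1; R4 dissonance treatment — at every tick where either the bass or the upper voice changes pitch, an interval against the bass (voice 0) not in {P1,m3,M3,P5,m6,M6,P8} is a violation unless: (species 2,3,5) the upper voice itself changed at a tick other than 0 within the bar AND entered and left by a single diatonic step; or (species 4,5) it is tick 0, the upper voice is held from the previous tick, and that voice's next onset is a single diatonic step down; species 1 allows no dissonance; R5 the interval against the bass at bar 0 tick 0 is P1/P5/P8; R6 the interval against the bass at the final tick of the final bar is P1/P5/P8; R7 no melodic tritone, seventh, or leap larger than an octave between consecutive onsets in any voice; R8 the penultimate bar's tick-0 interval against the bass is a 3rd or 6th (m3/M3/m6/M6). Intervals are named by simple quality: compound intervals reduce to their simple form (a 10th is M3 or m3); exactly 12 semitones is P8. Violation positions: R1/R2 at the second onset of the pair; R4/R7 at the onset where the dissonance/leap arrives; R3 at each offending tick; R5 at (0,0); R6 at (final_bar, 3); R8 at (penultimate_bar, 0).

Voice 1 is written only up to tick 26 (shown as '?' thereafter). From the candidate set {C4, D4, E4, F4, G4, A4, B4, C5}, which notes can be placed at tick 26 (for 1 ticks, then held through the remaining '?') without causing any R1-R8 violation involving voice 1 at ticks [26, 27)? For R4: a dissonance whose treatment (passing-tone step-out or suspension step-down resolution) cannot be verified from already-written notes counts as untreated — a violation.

{A4, C4, C5, E4, G4}

C4: legal
D4: violates R4,R7
E4: legal
F4: violates R4
G4: legal
A4: legal
B4: violates R4
C5: legal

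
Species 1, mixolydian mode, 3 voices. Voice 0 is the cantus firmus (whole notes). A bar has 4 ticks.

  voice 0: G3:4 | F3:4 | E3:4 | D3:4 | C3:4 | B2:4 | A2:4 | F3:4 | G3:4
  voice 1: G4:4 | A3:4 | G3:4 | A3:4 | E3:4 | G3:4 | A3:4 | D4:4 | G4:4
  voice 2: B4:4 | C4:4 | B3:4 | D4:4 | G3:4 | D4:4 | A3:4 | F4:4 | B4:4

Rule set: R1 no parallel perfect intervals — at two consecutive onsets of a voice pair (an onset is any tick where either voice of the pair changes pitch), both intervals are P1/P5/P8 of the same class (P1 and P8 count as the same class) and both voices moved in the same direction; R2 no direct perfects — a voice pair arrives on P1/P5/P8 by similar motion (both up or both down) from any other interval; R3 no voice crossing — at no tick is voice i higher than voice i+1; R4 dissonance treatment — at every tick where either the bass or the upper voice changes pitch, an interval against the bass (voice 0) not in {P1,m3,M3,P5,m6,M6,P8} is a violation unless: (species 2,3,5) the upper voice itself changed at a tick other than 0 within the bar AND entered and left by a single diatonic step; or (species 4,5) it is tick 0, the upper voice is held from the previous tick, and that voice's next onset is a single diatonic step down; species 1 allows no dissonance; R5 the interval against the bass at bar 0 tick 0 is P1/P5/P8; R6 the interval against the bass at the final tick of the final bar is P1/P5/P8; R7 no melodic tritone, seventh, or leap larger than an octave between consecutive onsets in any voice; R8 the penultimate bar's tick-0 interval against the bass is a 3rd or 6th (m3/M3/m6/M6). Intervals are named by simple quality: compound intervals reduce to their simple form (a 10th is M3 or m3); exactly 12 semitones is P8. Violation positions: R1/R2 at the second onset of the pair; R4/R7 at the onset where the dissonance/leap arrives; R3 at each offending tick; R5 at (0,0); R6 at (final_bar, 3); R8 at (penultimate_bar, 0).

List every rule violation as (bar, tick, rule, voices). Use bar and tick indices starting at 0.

(0, 0, R5, (0, 2))
(1, 0, R2, (0, 2))
(1, 0, R7, (1,))
(1, 0, R7, (2,))
(2, 0, R1, (0, 2))
(4, 0, R2, (0, 2))
(5, 0, R2, (1, 2))
(6, 0, R2, (0, 2))
(7, 0, R1, (0, 2))
(7, 0, R8, (0, 2))
(8, 0, R2, (0, 1))
(8, 0, R7, (2,))
(8, 3, R6, (0, 2))

bar 0: v0=G3 v1=G4 v2=B4 downbeat M3
bar 1: v0=F3 v1=A3 v2=C4 downbeat P5
bar 2: v0=E3 v1=G3 v2=B3 downbeat P5
bar 3: v0=D3 v1=A3 v2=D4 downbeat P8
bar 4: v0=C3 v1=E3 v2=G3 downbeat P5
bar 5: v0=B2 v1=G3 v2=D4 downbeat m3
bar 6: v0=A2 v1=A3 v2=A3 downbeat P8
bar 7: v0=F3 v1=D4 v2=F4 downbeat P8
bar 8: v0=G3 v1=G4 v2=B4 downbeat M3
  -> R5 @ bar 0 tick 0 v(0, 2): opens on M3
  -> R2 @ bar 1 tick 0 v(0, 2): G3/B4 M3 -> F3/C4 P5 similar
  -> R7 @ bar 1 tick 0 v(1,): G4->A3 leap 10st
  -> R7 @ bar 1 tick 0 v(2,): B4->C4 leap 11st
  -> R1 @ bar 2 tick 0 v(0, 2): F3/C4 P5 -> E3/B3 P5 similar
  -> R2 @ bar 4 tick 0 v(0, 2): D3/D4 P8 -> C3/G3 P5 similar
  -> R2 @ bar 5 tick 0 v(1, 2): E3/G3 m3 -> G3/D4 P5 similar
  -> R2 @ bar 6 tick 0 v(0, 2): B2/D4 m3 -> A2/A3 P8 similar
  -> R1 @ bar 7 tick 0 v(0, 2): A2/A3 P8 -> F3/F4 P8 similar
  -> R8 @ bar 7 tick 0 v(0, 2): penult P8 not 3rd/6th
  -> R2 @ bar 8 tick 0 v(0, 1): F3/D4 M6 -> G3/G4 P8 similar
  -> R7 @ bar 8 tick 0 v(2,): F4->B4 leap 6st
  -> R6 @ bar 8 tick 3 v(0, 2): closes on M3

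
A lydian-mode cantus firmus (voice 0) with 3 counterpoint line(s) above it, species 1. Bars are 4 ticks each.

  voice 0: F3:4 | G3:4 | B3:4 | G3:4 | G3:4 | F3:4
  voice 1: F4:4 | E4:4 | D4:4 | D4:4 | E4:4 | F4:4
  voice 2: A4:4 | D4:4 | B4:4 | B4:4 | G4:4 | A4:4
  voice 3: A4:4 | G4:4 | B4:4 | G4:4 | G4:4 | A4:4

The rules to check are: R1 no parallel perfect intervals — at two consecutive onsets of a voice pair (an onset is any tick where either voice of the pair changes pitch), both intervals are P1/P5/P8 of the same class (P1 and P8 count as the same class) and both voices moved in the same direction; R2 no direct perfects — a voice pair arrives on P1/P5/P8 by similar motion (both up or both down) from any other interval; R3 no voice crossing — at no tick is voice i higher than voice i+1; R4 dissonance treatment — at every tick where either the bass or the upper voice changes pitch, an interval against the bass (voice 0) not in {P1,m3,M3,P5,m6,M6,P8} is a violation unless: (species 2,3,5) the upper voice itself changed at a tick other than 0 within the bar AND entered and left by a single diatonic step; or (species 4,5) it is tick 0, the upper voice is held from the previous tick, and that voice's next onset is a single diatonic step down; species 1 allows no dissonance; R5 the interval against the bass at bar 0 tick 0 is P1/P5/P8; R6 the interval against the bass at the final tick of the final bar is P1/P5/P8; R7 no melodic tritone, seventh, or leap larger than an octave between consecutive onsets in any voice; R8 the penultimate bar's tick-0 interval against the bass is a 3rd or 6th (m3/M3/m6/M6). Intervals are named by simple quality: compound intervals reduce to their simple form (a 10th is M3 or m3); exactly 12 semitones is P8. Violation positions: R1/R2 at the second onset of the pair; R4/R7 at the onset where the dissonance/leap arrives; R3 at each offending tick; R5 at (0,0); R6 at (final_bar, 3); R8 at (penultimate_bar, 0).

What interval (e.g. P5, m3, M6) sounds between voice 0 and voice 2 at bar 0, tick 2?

M3

voice 0=F3 voice 2=A4 -> M3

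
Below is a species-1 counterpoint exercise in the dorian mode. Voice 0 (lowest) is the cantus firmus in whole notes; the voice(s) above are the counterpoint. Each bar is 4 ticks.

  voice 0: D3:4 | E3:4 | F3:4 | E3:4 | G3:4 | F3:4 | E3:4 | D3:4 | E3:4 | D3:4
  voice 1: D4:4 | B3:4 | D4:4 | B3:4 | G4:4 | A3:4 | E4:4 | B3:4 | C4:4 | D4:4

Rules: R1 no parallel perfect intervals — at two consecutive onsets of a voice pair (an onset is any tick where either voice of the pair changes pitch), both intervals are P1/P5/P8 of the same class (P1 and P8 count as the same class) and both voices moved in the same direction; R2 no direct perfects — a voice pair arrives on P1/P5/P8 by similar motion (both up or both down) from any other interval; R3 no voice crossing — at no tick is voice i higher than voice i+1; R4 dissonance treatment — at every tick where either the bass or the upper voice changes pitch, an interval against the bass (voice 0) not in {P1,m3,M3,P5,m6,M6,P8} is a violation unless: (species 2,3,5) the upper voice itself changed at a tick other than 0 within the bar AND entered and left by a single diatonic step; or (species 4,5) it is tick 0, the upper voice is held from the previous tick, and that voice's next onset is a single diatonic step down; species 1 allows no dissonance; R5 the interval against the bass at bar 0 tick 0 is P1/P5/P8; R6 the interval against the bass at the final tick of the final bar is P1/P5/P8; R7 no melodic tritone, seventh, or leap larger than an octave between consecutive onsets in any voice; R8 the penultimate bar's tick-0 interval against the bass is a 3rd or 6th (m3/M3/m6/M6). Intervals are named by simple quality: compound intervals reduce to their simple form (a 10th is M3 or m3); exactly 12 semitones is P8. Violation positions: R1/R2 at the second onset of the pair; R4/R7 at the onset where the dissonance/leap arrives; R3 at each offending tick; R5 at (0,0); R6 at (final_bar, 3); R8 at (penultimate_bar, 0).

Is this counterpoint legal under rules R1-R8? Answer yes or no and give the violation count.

No (3 violations)

bar 0: v0=D3 v1=D4 (P8)
bar 1: v0=E3 v1=B3 (P5)
bar 2: v0=F3 v1=D4 (M6)
bar 3: v0=E3 v1=B3 (P5)
bar 4: v0=G3 v1=G4 (P8)
bar 5: v0=F3 v1=A3 (M3)
bar 6: v0=E3 v1=E4 (P8)
bar 7: v0=D3 v1=B3 (M6)
bar 8: v0=E3 v1=C4 (m6)
bar 9: v0=D3 v1=D4 (P8)
  R2 @ bar3.0: F3/D4 M6 -> E3/B3 P5 similar
  R2 @ bar4.0: E3/B3 P5 -> G3/G4 P8 similar
  R7 @ bar5.0: G4->A3 leap 10st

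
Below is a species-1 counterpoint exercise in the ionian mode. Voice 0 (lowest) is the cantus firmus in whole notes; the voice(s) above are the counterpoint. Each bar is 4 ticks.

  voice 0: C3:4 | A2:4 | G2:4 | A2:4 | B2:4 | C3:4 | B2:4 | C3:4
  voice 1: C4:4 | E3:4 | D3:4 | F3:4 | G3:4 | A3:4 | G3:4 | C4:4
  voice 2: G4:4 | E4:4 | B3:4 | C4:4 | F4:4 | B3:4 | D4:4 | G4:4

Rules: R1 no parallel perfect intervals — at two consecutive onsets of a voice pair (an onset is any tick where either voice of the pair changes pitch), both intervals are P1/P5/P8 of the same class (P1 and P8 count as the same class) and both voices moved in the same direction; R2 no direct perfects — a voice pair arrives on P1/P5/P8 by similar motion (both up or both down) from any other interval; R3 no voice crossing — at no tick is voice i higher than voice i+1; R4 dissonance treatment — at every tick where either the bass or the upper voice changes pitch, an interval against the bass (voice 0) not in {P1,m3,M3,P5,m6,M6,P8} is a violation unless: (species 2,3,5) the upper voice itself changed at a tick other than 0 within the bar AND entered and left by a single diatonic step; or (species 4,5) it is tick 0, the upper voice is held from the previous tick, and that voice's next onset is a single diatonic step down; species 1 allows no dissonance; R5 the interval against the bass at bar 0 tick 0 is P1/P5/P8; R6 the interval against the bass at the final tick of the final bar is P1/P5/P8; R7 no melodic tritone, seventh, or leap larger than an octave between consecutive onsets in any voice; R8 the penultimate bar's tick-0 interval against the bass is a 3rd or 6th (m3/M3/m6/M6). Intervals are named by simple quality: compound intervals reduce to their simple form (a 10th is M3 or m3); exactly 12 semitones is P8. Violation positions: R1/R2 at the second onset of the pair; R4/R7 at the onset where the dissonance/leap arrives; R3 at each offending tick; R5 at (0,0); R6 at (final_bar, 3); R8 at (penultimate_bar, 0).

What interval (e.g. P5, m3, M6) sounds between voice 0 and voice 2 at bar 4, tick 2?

voice 0=B2 voice 2=F4 -> TT

TT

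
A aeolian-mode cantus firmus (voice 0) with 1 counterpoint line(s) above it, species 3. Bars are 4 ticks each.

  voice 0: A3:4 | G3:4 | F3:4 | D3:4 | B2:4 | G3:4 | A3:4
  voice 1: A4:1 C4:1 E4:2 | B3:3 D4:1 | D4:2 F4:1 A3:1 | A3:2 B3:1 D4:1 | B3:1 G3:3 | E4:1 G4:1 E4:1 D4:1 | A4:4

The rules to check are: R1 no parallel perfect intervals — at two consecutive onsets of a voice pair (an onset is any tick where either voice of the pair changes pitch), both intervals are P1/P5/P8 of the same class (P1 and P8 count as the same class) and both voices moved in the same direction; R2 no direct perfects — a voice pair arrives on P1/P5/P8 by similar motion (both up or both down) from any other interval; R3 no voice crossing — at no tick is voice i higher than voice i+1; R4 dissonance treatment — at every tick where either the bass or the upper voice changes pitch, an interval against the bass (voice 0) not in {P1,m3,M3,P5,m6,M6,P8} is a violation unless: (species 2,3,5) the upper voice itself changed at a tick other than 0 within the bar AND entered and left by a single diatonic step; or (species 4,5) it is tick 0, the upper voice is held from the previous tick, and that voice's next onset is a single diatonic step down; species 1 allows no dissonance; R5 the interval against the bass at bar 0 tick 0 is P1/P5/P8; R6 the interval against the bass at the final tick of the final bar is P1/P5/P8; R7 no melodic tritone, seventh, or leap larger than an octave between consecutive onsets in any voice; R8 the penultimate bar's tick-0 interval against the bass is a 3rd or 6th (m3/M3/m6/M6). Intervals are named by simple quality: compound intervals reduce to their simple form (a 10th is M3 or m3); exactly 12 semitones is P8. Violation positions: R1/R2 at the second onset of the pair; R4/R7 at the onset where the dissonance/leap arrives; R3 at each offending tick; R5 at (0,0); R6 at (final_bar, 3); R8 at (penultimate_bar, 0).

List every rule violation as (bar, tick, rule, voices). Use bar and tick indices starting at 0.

bar 0: v0=A3 v1=A4 downbeat P8
bar 1: v0=G3 v1=B3 downbeat M3
bar 2: v0=F3 v1=D4 downbeat M6
bar 3: v0=D3 v1=A3 downbeat P5
bar 4: v0=B2 v1=B3 downbeat P8
bar 5: v0=G3 v1=E4 downbeat M6
bar 6: v0=A3 v1=A4 downbeat P8
  -> R1 @ bar 4 tick 0 v(0, 1): D3/D4 P8 -> B2/B3 P8 similar
  -> R2 @ bar 6 tick 0 v(0, 1): G3/D4 P5 -> A3/A4 P8 similar

(4, 0, R1, (0, 1))
(6, 0, R2, (0, 1))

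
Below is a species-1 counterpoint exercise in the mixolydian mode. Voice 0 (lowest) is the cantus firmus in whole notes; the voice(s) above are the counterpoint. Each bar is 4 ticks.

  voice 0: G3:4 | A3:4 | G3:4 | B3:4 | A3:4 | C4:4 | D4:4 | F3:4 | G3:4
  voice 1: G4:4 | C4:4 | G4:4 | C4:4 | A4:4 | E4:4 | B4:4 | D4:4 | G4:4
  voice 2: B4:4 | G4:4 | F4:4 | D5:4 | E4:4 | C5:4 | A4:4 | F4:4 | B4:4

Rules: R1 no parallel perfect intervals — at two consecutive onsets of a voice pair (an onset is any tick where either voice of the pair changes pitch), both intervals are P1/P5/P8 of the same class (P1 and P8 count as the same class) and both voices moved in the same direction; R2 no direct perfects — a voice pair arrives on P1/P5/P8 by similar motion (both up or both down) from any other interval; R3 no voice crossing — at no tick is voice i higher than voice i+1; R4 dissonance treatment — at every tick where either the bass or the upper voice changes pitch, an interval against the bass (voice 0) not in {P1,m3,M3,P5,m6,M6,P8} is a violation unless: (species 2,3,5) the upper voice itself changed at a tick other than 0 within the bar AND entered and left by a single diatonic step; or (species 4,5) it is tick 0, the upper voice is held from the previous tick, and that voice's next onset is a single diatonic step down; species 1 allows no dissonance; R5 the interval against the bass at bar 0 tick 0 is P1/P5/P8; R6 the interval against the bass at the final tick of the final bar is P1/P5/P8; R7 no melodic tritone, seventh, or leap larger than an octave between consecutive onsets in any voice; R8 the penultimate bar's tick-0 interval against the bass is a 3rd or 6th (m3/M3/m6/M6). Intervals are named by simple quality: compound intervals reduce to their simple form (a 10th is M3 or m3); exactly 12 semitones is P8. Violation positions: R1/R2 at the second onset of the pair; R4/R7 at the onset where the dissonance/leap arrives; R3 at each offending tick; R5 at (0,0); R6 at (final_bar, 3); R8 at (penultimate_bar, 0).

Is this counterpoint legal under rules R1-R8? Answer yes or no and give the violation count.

No (25 violations)

bar 0: v0=G3 v1=G4 v2=B4 (M3)
bar 1: v0=A3 v1=C4 v2=G4 (m7)
bar 2: v0=G3 v1=G4 v2=F4 (m7)
bar 3: v0=B3 v1=C4 v2=D5 (m3)
bar 4: v0=A3 v1=A4 v2=E4 (P5)
bar 5: v0=C4 v1=E4 v2=C5 (P8)
bar 6: v0=D4 v1=B4 v2=A4 (P5)
bar 7: v0=F3 v1=D4 v2=F4 (P8)
bar 8: v0=G3 v1=G4 v2=B4 (M3)
  R5 @ bar0.0: opens on M3
  R2 @ bar1.0: G4/B4 M3 -> C4/G4 P5 similar
  R4 @ bar1.0: A3/G4 m7 untreated
  R3 @ bar2.0: G4 above F4
  R4 @ bar2.0: G3/F4 m7 untreated
  R3 @ bar2.1: G4 above F4
  R3 @ bar2.2: G4 above F4
  R3 @ bar2.3: G4 above F4
  R4 @ bar3.0: B3/C4 m2 untreated
  R2 @ bar4.0: B3/D5 m3 -> A3/E4 P5 similar
  R3 @ bar4.0: A4 above E4
  R7 @ bar4.0: D5->E4 leap 10st
  R3 @ bar4.1: A4 above E4
  R3 @ bar4.2: A4 above E4
  R3 @ bar4.3: A4 above E4
  R2 @ bar5.0: A3/E4 P5 -> C4/C5 P8 similar
  R3 @ bar6.0: B4 above A4
  R3 @ bar6.1: B4 above A4
  R3 @ bar6.2: B4 above A4
  R3 @ bar6.3: B4 above A4
  R2 @ bar7.0: D4/A4 P5 -> F3/F4 P8 similar
  R8 @ bar7.0: penult P8 not 3rd/6th
  R2 @ bar8.0: F3/D4 M6 -> G3/G4 P8 similar
  R7 @ bar8.0: F4->B4 leap 6st
  R6 @ bar8.3: closes on M3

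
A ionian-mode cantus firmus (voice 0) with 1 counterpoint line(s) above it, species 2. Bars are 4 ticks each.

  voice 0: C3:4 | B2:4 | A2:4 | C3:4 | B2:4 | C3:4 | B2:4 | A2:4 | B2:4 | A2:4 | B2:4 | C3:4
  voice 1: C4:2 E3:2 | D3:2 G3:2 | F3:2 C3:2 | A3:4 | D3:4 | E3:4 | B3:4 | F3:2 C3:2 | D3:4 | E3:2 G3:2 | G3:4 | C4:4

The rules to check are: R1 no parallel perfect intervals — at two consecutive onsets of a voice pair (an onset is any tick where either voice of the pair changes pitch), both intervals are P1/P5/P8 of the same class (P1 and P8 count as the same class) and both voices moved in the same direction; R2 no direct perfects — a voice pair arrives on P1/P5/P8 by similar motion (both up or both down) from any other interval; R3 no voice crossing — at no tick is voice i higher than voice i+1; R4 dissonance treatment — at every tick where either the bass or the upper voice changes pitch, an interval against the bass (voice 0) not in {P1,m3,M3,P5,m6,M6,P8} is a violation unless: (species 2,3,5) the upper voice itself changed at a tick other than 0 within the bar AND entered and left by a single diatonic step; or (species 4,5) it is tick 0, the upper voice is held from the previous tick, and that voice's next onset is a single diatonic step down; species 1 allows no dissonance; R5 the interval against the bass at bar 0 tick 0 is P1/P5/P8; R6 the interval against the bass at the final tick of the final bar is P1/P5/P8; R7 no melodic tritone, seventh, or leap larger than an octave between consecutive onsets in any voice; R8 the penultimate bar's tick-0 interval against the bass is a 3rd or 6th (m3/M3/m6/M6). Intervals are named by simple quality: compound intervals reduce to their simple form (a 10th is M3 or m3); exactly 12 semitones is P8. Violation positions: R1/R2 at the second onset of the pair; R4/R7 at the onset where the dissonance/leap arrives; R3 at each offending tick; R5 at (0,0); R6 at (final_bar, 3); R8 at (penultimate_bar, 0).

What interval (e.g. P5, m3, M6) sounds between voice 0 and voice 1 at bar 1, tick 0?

voice 0=B2 voice 1=D3 -> m3

m3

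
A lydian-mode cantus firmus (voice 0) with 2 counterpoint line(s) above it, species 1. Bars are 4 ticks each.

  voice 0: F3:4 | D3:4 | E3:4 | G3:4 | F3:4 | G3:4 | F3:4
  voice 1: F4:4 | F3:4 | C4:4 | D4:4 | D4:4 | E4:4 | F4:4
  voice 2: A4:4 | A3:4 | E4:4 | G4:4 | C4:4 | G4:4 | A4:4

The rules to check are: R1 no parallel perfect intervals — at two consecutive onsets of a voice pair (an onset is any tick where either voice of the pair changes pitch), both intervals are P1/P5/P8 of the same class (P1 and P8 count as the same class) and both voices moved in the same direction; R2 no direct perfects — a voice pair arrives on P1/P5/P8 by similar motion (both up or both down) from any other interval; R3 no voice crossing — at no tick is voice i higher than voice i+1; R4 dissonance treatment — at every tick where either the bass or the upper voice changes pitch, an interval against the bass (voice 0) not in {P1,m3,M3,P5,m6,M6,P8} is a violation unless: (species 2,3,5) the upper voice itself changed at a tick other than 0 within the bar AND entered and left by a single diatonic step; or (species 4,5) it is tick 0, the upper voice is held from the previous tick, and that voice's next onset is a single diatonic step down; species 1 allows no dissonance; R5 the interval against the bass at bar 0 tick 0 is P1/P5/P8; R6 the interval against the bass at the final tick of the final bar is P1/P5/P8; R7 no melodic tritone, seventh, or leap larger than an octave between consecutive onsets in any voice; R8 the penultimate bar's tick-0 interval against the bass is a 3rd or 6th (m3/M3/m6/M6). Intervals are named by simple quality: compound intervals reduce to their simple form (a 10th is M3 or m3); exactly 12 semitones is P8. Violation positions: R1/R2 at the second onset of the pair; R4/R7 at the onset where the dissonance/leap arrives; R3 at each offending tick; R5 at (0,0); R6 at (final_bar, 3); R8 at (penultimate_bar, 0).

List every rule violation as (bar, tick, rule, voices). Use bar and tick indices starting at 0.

bar 0: v0=F3 v1=F4 v2=A4 downbeat M3
bar 1: v0=D3 v1=F3 v2=A3 downbeat P5
bar 2: v0=E3 v1=C4 v2=E4 downbeat P8
bar 3: v0=G3 v1=D4 v2=G4 downbeat P8
bar 4: v0=F3 v1=D4 v2=C4 downbeat P5
bar 5: v0=G3 v1=E4 v2=G4 downbeat P8
bar 6: v0=F3 v1=F4 v2=A4 downbeat M3
  -> R5 @ bar 0 tick 0 v(0, 2): opens on M3
  -> R2 @ bar 1 tick 0 v(0, 2): F3/A4 M3 -> D3/A3 P5 similar
  -> R2 @ bar 2 tick 0 v(0, 2): D3/A3 P5 -> E3/E4 P8 similar
  -> R1 @ bar 3 tick 0 v(0, 2): E3/E4 P8 -> G3/G4 P8 similar
  -> R2 @ bar 3 tick 0 v(0, 1): E3/C4 m6 -> G3/D4 P5 similar
  -> R2 @ bar 4 tick 0 v(0, 2): G3/G4 P8 -> F3/C4 P5 similar
  -> R3 @ bar 4 tick 0 v(1, 2): D4 above C4
  -> R3 @ bar 4 tick 1 v(1, 2): D4 above C4
  -> R3 @ bar 4 tick 2 v(1, 2): D4 above C4
  -> R3 @ bar 4 tick 3 v(1, 2): D4 above C4
  -> R2 @ bar 5 tick 0 v(0, 2): F3/C4 P5 -> G3/G4 P8 similar
  -> R8 @ bar 5 tick 0 v(0, 2): penult P8 not 3rd/6th
  -> R6 @ bar 6 tick 3 v(0, 2): closes on M3

(0, 0, R5, (0, 2))
(1, 0, R2, (0, 2))
(2, 0, R2, (0, 2))
(3, 0, R1, (0, 2))
(3, 0, R2, (0, 1))
(4, 0, R2, (0, 2))
(4, 0, R3, (1, 2))
(4, 1, R3, (1, 2))
(4, 2, R3, (1, 2))
(4, 3, R3, (1, 2))
(5, 0, R2, (0, 2))
(5, 0, R8, (0, 2))
(6, 3, R6, (0, 2))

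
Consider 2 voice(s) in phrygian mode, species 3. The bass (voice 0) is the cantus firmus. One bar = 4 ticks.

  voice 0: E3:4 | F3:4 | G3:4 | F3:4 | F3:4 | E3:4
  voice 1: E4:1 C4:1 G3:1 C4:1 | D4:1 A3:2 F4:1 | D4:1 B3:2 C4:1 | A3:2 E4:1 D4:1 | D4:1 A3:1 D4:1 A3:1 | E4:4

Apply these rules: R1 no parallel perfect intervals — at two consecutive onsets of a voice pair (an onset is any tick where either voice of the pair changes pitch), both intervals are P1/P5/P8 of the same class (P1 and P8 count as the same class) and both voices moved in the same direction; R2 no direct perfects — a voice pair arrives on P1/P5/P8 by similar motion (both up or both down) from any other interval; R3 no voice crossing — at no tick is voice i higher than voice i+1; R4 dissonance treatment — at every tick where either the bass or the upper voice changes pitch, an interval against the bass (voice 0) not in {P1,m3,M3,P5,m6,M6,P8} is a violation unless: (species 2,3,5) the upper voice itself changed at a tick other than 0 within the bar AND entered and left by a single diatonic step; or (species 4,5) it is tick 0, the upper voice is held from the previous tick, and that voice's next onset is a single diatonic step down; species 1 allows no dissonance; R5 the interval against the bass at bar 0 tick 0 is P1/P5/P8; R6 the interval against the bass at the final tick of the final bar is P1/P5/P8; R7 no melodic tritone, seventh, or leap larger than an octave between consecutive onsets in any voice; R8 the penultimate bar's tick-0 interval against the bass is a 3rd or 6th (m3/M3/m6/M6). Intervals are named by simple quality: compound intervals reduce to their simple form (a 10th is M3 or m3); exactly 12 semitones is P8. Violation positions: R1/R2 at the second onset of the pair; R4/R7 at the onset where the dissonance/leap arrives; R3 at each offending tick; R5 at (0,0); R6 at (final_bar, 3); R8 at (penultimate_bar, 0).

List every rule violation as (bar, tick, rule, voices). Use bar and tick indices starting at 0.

bar 0: v0=E3 v1=E4 downbeat P8
bar 1: v0=F3 v1=D4 downbeat M6
bar 2: v0=G3 v1=D4 downbeat P5
bar 3: v0=F3 v1=A3 downbeat M3
bar 4: v0=F3 v1=D4 downbeat M6
bar 5: v0=E3 v1=E4 downbeat P8
  -> R4 @ bar 2 tick 3 v(0, 1): G3/C4 P4 untreated
  -> R4 @ bar 3 tick 2 v(0, 1): F3/E4 M7 untreated

(2, 3, R4, (0, 1))
(3, 2, R4, (0, 1))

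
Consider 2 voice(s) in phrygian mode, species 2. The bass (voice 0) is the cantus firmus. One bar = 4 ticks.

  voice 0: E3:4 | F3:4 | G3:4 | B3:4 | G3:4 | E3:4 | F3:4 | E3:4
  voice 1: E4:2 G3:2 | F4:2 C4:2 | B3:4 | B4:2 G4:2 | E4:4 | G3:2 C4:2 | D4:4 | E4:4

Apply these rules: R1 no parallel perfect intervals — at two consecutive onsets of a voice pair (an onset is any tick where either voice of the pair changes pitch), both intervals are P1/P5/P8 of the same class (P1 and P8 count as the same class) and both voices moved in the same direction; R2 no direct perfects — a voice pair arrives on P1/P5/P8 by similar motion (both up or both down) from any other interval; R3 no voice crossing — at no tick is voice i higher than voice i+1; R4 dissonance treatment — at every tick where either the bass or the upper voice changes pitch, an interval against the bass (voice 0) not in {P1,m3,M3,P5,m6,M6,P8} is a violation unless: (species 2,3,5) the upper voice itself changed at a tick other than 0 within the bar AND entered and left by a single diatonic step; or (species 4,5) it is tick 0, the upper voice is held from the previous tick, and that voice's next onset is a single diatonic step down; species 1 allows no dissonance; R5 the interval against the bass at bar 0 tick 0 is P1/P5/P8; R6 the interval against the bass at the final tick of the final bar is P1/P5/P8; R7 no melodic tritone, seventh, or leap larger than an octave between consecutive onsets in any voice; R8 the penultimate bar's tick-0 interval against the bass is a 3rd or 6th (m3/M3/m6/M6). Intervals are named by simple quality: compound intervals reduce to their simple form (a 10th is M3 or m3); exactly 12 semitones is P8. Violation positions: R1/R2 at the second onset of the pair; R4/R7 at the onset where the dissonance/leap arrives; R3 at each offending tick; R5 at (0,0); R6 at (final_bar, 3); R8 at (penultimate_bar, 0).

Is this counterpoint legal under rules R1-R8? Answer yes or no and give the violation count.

bar 0: v0=E3 v1=E4 (P8)
bar 1: v0=F3 v1=F4 (P8)
bar 2: v0=G3 v1=B3 (M3)
bar 3: v0=B3 v1=B4 (P8)
bar 4: v0=G3 v1=E4 (M6)
bar 5: v0=E3 v1=G3 (m3)
bar 6: v0=F3 v1=D4 (M6)
bar 7: v0=E3 v1=E4 (P8)
  R2 @ bar1.0: E3/G3 m3 -> F3/F4 P8 similar
  R7 @ bar1.0: G3->F4 leap 10st
  R2 @ bar3.0: G3/B3 M3 -> B3/B4 P8 similar

No (3 violations)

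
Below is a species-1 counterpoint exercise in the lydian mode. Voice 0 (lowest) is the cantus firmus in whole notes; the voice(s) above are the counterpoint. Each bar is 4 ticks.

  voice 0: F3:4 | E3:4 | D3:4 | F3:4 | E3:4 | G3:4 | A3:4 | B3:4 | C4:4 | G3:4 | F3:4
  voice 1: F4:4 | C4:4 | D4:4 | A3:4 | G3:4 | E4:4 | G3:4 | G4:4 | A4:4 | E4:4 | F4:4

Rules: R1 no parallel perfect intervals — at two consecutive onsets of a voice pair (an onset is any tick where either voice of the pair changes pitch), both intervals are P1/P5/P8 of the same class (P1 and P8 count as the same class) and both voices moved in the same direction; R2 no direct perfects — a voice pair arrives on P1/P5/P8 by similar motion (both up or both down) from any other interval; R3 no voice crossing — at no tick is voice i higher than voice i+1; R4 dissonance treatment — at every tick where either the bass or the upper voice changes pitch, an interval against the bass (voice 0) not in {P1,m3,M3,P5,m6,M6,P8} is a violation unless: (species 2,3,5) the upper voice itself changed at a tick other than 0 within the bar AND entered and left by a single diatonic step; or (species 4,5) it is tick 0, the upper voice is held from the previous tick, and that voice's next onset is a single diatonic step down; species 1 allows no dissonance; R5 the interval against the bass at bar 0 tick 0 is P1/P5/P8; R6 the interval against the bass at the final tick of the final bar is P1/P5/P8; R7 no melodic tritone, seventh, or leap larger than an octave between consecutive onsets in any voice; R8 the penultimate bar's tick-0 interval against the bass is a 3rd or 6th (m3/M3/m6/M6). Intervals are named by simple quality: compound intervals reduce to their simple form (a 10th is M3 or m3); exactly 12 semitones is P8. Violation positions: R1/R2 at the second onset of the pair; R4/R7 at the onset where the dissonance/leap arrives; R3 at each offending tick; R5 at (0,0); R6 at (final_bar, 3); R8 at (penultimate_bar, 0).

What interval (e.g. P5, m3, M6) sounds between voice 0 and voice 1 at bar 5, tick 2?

voice 0=G3 voice 1=E4 -> M6

M6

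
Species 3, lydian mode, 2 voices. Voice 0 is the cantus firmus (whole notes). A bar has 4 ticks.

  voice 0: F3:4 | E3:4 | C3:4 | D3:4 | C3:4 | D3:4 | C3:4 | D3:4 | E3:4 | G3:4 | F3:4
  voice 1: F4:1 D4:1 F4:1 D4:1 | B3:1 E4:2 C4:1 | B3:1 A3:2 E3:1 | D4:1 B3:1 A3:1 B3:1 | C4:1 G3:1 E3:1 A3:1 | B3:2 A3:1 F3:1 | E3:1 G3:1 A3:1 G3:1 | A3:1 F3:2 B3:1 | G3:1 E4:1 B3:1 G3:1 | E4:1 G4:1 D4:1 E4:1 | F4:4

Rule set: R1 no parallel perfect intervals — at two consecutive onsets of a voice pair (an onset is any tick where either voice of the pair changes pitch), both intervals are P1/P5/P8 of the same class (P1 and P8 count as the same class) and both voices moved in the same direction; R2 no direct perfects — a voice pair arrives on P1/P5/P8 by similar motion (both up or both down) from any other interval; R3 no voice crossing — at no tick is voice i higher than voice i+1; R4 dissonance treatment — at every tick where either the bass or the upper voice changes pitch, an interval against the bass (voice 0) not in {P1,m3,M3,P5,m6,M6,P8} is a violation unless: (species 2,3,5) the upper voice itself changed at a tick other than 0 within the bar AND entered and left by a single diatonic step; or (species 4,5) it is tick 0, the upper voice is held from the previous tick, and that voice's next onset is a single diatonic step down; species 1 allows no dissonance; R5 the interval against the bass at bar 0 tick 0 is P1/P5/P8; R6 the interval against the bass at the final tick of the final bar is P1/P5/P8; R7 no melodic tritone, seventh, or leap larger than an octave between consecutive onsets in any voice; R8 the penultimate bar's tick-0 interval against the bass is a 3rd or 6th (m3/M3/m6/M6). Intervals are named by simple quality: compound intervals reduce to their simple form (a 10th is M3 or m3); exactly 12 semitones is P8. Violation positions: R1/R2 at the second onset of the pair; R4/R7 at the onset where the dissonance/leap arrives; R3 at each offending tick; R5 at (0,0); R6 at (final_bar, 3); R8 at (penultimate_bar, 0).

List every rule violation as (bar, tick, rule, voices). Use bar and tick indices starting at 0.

bar 0: v0=F3 v1=F4 downbeat P8
bar 1: v0=E3 v1=B3 downbeat P5
bar 2: v0=C3 v1=B3 downbeat M7
bar 3: v0=D3 v1=D4 downbeat P8
bar 4: v0=C3 v1=C4 downbeat P8
bar 5: v0=D3 v1=B3 downbeat M6
bar 6: v0=C3 v1=E3 downbeat M3
bar 7: v0=D3 v1=A3 downbeat P5
bar 8: v0=E3 v1=G3 downbeat m3
bar 9: v0=G3 v1=E4 downbeat M6
bar 10: v0=F3 v1=F4 downbeat P8
  -> R2 @ bar 1 tick 0 v(0, 1): F3/D4 M6 -> E3/B3 P5 similar
  -> R4 @ bar 2 tick 0 v(0, 1): C3/B3 M7 untreated
  -> R2 @ bar 3 tick 0 v(0, 1): C3/E3 M3 -> D3/D4 P8 similar
  -> R7 @ bar 3 tick 0 v(1,): E3->D4 leap 10st
  -> R1 @ bar 7 tick 0 v(0, 1): C3/G3 P5 -> D3/A3 P5 similar
  -> R7 @ bar 7 tick 3 v(1,): F3->B3 leap 6st

(1, 0, R2, (0, 1))
(2, 0, R4, (0, 1))
(3, 0, R2, (0, 1))
(3, 0, R7, (1,))
(7, 0, R1, (0, 1))
(7, 3, R7, (1,))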